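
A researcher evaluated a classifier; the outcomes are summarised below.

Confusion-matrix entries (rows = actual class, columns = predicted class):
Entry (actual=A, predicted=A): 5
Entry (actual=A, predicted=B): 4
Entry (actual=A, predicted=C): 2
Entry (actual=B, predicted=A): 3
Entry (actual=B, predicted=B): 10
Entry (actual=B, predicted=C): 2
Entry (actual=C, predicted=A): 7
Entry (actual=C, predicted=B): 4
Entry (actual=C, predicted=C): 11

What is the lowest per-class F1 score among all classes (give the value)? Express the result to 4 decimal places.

Per-class F1 score (2·TP/(2·TP+FP+FN)):
  A: TP=5, FP=3+7=10, FN=4+2=6 → 10/26 = 0.38462
  B: TP=10, FP=4+4=8, FN=3+2=5 → 20/33 = 0.60606
  C: TP=11, FP=2+2=4, FN=7+4=11 → 22/37 = 0.59459
Lowest is class 'A' with F1 score = 0.3846.

0.3846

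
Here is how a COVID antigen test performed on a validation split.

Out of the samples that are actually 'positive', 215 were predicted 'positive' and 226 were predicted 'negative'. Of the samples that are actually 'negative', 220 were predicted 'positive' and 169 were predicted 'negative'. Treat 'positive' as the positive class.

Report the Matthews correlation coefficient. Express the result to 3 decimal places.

MCC = (TP·TN − FP·FN) / √((TP+FP)(TP+FN)(TN+FP)(TN+FN))
Numerator = 215·169 − 220·226 = -13385
Denominator = √(435·441·389·395) = √29476406925 = 171686.9445
MCC = -13385 / 171686.9445 = -0.078

-0.078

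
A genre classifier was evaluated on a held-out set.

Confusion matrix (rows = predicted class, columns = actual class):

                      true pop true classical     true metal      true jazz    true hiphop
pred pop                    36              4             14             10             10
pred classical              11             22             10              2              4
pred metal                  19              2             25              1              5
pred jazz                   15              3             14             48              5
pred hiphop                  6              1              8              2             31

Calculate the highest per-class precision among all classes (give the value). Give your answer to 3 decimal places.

0.646

Per-class precision (TP/(TP+FP)):
  pop: TP=36, FP=4+14+10+10=38 → 36/74 = 0.4865
  classical: TP=22, FP=11+10+2+4=27 → 22/49 = 0.4490
  metal: TP=25, FP=19+2+1+5=27 → 25/52 = 0.4808
  jazz: TP=48, FP=15+3+14+5=37 → 48/85 = 0.5647
  hiphop: TP=31, FP=6+1+8+2=17 → 31/48 = 0.6458
Highest is class 'hiphop' with precision = 0.646.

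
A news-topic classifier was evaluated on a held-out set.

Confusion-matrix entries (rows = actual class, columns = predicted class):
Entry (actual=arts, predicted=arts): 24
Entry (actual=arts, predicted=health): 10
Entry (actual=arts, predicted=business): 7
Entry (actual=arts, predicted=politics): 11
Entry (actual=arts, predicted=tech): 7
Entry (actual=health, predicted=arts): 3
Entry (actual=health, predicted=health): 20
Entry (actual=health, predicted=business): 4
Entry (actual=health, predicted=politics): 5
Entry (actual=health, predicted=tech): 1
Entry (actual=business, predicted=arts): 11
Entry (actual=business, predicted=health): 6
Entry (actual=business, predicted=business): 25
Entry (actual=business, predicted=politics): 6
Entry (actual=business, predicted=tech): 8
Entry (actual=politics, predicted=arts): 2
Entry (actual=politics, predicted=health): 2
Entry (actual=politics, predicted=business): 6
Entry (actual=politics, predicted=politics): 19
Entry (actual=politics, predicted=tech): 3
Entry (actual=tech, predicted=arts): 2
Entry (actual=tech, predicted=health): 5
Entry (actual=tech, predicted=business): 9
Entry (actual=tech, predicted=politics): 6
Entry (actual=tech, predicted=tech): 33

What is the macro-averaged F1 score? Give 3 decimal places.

0.513

Per-class F1 score (2·TP/(2·TP+FP+FN)):
  arts: TP=24, FP=3+11+2+2=18, FN=10+7+11+7=35 → 48/101 = 0.4752
  health: TP=20, FP=10+6+2+5=23, FN=3+4+5+1=13 → 40/76 = 0.5263
  business: TP=25, FP=7+4+6+9=26, FN=11+6+6+8=31 → 50/107 = 0.4673
  politics: TP=19, FP=11+5+6+6=28, FN=2+2+6+3=13 → 38/79 = 0.4810
  tech: TP=33, FP=7+1+8+3=19, FN=2+5+9+6=22 → 66/107 = 0.6168
Macro-F1 score = mean = (0.4752 + 0.5263 + 0.4673 + 0.4810 + 0.6168) / 5 = 0.513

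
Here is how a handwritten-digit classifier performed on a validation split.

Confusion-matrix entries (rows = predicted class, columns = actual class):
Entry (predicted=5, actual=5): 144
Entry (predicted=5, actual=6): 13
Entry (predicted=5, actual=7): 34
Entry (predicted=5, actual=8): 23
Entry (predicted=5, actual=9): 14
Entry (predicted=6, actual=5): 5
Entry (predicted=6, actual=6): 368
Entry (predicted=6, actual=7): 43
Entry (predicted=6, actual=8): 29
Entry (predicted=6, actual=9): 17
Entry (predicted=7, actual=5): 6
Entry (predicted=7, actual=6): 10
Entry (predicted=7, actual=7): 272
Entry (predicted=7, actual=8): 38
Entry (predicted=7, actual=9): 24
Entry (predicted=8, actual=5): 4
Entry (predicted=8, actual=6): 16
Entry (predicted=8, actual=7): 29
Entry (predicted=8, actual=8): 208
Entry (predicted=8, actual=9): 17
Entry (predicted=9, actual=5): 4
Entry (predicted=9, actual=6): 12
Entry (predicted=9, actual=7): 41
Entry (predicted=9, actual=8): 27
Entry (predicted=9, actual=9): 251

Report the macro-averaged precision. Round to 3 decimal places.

Per-class precision (TP/(TP+FP)):
  5: TP=144, FP=13+34+23+14=84 → 144/228 = 0.6316
  6: TP=368, FP=5+43+29+17=94 → 368/462 = 0.7965
  7: TP=272, FP=6+10+38+24=78 → 272/350 = 0.7771
  8: TP=208, FP=4+16+29+17=66 → 208/274 = 0.7591
  9: TP=251, FP=4+12+41+27=84 → 251/335 = 0.7493
Macro-precision = mean = (0.6316 + 0.7965 + 0.7771 + 0.7591 + 0.7493) / 5 = 0.743

0.743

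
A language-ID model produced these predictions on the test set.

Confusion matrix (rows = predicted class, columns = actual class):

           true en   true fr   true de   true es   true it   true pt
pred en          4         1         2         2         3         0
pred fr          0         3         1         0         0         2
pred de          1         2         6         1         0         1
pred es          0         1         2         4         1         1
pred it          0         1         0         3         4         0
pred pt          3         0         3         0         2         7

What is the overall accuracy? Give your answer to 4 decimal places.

0.4590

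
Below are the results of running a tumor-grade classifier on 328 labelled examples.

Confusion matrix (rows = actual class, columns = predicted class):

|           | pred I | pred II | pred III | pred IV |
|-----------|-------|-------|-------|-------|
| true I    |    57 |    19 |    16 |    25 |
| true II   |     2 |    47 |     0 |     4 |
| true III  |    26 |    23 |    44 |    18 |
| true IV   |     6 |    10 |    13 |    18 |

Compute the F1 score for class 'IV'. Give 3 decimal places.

0.321

F1 score = 2·TP/(2·TP+FP+FN).
IV: TP=18, FP=25+4+18=47, FN=6+10+13=29 → 36/112 = 0.3214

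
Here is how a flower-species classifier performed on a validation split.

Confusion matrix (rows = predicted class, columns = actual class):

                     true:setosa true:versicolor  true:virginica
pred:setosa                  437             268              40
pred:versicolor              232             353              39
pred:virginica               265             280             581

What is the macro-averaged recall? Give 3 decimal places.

0.580

Per-class recall (TP/(TP+FN)):
  setosa: TP=437, FN=232+265=497 → 437/934 = 0.4679
  versicolor: TP=353, FN=268+280=548 → 353/901 = 0.3918
  virginica: TP=581, FN=40+39=79 → 581/660 = 0.8803
Macro-recall = mean = (0.4679 + 0.3918 + 0.8803) / 3 = 0.580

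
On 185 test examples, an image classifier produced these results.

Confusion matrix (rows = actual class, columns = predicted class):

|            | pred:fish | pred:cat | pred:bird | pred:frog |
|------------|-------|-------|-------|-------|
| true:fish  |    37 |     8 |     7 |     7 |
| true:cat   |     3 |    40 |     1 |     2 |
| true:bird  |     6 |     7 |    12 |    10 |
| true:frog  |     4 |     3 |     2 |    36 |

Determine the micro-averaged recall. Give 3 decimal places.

Micro-averaging pools counts across classes: ΣTP=125, ΣFP=60, ΣFN=60.
Micro-recall = TP/(TP+FN) on pooled counts = 0.676 (equals overall accuracy in single-label multiclass).

0.676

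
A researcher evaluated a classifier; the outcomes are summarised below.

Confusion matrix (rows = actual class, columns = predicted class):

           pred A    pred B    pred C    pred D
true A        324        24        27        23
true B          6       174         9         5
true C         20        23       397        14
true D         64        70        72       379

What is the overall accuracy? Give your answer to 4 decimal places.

Accuracy = trace / total = (324+174+397+379=1274) / 1631 = 1274/1631 = 0.7811

0.7811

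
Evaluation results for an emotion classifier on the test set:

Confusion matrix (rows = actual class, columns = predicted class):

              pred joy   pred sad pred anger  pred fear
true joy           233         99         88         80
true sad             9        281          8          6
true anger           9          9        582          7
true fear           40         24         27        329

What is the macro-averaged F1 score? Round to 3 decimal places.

0.760

Per-class F1 score (2·TP/(2·TP+FP+FN)):
  joy: TP=233, FP=9+9+40=58, FN=99+88+80=267 → 466/791 = 0.5891
  sad: TP=281, FP=99+9+24=132, FN=9+8+6=23 → 562/717 = 0.7838
  anger: TP=582, FP=88+8+27=123, FN=9+9+7=25 → 1164/1312 = 0.8872
  fear: TP=329, FP=80+6+7=93, FN=40+24+27=91 → 658/842 = 0.7815
Macro-F1 score = mean = (0.5891 + 0.7838 + 0.8872 + 0.7815) / 4 = 0.760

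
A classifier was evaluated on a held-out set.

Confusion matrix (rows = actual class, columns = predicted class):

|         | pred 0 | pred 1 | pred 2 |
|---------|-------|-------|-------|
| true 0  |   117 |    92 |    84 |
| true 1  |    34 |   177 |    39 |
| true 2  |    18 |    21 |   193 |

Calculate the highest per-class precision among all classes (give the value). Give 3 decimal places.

Per-class precision (TP/(TP+FP)):
  0: TP=117, FP=34+18=52 → 117/169 = 0.6923
  1: TP=177, FP=92+21=113 → 177/290 = 0.6103
  2: TP=193, FP=84+39=123 → 193/316 = 0.6108
Highest is class '0' with precision = 0.692.

0.692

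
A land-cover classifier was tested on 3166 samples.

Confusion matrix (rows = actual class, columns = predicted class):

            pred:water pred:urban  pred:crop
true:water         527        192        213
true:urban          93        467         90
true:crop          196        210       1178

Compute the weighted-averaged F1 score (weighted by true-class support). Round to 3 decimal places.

Per-class F1 score (2·TP/(2·TP+FP+FN)):
  water: TP=527, FP=93+196=289, FN=192+213=405 → 1054/1748 = 0.6030
  urban: TP=467, FP=192+210=402, FN=93+90=183 → 934/1519 = 0.6149
  crop: TP=1178, FP=213+90=303, FN=196+210=406 → 2356/3065 = 0.7687
Weighted-F1 score = Σ (supportᵢ/N)·F1 scoreᵢ with N=3166: (932/3166)·0.6030 + (650/3166)·0.6149 + (1584/3166)·0.7687 = 0.688

0.688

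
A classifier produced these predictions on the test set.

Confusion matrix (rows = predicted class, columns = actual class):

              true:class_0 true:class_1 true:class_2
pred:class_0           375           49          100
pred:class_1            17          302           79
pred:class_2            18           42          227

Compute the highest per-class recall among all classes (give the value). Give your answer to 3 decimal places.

Per-class recall (TP/(TP+FN)):
  class_0: TP=375, FN=17+18=35 → 375/410 = 0.9146
  class_1: TP=302, FN=49+42=91 → 302/393 = 0.7684
  class_2: TP=227, FN=100+79=179 → 227/406 = 0.5591
Highest is class 'class_0' with recall = 0.915.

0.915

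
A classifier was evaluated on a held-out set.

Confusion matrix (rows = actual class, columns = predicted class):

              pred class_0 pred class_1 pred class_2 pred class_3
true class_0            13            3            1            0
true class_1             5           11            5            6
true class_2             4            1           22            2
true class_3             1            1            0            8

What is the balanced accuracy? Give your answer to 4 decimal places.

0.6827

Balanced accuracy = mean of per-class recall.
  class_0: recall = 13/17 = 0.76471
  class_1: recall = 11/27 = 0.40741
  class_2: recall = 22/29 = 0.75862
  class_3: recall = 8/10 = 0.80000
Mean = (0.76471 + 0.40741 + 0.75862 + 0.80000) / 4 = 0.6827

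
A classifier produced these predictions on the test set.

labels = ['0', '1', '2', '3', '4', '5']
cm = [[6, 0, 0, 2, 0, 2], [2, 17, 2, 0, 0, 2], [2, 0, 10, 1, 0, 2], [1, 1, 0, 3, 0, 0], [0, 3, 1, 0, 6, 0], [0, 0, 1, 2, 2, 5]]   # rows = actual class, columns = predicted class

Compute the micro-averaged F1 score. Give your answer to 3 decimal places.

0.644

Micro-averaging pools counts across classes: ΣTP=47, ΣFP=26, ΣFN=26.
Micro-F1 score = 2·TP/(2·TP+FP+FN) on pooled counts = 0.644 (equals overall accuracy in single-label multiclass).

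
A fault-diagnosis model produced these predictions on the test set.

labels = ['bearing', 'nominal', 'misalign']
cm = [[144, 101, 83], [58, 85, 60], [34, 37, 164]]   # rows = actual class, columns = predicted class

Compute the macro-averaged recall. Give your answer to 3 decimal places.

0.519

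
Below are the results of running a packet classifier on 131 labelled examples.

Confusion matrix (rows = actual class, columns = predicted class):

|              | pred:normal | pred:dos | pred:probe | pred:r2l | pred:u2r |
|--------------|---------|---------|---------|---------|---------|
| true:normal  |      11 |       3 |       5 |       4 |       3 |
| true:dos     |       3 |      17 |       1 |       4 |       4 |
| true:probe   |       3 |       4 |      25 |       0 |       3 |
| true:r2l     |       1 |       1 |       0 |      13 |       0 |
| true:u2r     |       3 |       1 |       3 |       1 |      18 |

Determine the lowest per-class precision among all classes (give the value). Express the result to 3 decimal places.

Per-class precision (TP/(TP+FP)):
  normal: TP=11, FP=3+3+1+3=10 → 11/21 = 0.5238
  dos: TP=17, FP=3+4+1+1=9 → 17/26 = 0.6538
  probe: TP=25, FP=5+1+0+3=9 → 25/34 = 0.7353
  r2l: TP=13, FP=4+4+0+1=9 → 13/22 = 0.5909
  u2r: TP=18, FP=3+4+3+0=10 → 18/28 = 0.6429
Lowest is class 'normal' with precision = 0.524.

0.524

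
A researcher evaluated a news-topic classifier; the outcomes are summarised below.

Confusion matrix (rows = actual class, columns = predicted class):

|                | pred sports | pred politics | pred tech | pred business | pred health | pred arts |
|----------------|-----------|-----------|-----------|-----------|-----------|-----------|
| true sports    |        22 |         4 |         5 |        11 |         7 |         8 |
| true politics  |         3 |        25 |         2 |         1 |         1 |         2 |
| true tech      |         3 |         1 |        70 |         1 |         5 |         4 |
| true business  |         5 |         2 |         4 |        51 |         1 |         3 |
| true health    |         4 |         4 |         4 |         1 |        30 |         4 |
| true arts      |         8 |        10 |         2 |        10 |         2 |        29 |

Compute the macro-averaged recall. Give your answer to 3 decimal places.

Per-class recall (TP/(TP+FN)):
  sports: TP=22, FN=4+5+11+7+8=35 → 22/57 = 0.3860
  politics: TP=25, FN=3+2+1+1+2=9 → 25/34 = 0.7353
  tech: TP=70, FN=3+1+1+5+4=14 → 70/84 = 0.8333
  business: TP=51, FN=5+2+4+1+3=15 → 51/66 = 0.7727
  health: TP=30, FN=4+4+4+1+4=17 → 30/47 = 0.6383
  arts: TP=29, FN=8+10+2+10+2=32 → 29/61 = 0.4754
Macro-recall = mean = (0.3860 + 0.7353 + 0.8333 + 0.7727 + 0.6383 + 0.4754) / 6 = 0.640

0.640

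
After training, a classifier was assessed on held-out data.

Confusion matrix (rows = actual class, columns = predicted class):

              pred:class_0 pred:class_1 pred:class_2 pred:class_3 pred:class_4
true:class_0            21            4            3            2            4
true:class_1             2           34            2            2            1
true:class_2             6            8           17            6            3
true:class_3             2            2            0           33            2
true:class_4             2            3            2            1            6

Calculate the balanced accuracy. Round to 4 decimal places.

Balanced accuracy = mean of per-class recall.
  class_0: recall = 21/34 = 0.61765
  class_1: recall = 34/41 = 0.82927
  class_2: recall = 17/40 = 0.42500
  class_3: recall = 33/39 = 0.84615
  class_4: recall = 6/14 = 0.42857
Mean = (0.61765 + 0.82927 + 0.42500 + 0.84615 + 0.42857) / 5 = 0.6293

0.6293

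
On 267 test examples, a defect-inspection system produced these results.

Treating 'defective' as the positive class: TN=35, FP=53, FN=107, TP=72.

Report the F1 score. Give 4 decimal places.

0.4737

Precision = TP/(TP+FP) = 72/125 = 0.5760
Recall = TP/(TP+FN) = 72/179 = 0.4022
F1 = 2·TP/(2·TP+FP+FN) = 144/304 = 0.4737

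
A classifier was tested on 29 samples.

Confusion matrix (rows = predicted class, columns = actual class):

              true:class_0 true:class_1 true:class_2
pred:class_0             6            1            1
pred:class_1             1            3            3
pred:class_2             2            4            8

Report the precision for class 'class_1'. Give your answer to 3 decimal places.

0.429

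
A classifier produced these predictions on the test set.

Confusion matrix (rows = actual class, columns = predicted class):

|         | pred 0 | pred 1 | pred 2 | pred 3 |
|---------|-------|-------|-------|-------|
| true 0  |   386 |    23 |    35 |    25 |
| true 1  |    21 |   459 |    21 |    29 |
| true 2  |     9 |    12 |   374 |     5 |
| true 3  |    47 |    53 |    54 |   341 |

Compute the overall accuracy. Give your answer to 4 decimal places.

Accuracy = trace / total = (386+459+374+341=1560) / 1894 = 1560/1894 = 0.8237

0.8237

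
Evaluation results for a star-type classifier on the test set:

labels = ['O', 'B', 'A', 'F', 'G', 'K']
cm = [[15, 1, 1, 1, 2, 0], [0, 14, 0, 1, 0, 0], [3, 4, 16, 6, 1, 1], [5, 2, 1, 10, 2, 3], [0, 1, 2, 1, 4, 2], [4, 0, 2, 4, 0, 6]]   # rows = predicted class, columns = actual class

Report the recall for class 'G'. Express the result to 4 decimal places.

0.4444

Take TP from the diagonal, FP from the rest of the 'G' prediction marginal, FN from the rest of the 'G' actual marginal.
recall = TP/(TP+FN).
G: TP=4, FN=2+0+1+2+0=5 → 4/9 = 0.44444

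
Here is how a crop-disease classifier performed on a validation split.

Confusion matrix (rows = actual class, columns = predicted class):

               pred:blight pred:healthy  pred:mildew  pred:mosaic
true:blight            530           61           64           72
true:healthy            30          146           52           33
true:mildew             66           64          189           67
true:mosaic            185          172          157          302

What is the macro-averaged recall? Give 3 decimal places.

0.537

Per-class recall (TP/(TP+FN)):
  blight: TP=530, FN=61+64+72=197 → 530/727 = 0.7290
  healthy: TP=146, FN=30+52+33=115 → 146/261 = 0.5594
  mildew: TP=189, FN=66+64+67=197 → 189/386 = 0.4896
  mosaic: TP=302, FN=185+172+157=514 → 302/816 = 0.3701
Macro-recall = mean = (0.7290 + 0.5594 + 0.4896 + 0.3701) / 4 = 0.537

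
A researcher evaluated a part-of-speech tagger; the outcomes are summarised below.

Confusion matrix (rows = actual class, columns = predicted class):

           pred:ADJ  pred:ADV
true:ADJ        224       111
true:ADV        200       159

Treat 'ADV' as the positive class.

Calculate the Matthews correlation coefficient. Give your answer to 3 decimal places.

MCC = (TP·TN − FP·FN) / √((TP+FP)(TP+FN)(TN+FP)(TN+FN))
Numerator = 159·224 − 111·200 = 13416
Denominator = √(270·359·335·424) = √13767937200 = 117336.8535
MCC = 13416 / 117336.8535 = 0.114

0.114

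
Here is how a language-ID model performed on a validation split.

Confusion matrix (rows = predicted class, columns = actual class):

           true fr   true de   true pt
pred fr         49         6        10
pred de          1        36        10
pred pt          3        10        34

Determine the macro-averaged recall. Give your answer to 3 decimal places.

Per-class recall (TP/(TP+FN)):
  fr: TP=49, FN=1+3=4 → 49/53 = 0.9245
  de: TP=36, FN=6+10=16 → 36/52 = 0.6923
  pt: TP=34, FN=10+10=20 → 34/54 = 0.6296
Macro-recall = mean = (0.9245 + 0.6923 + 0.6296) / 3 = 0.749

0.749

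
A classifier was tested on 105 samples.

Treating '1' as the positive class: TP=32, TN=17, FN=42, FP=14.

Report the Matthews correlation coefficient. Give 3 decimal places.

MCC = (TP·TN − FP·FN) / √((TP+FP)(TP+FN)(TN+FP)(TN+FN))
Numerator = 32·17 − 14·42 = -44
Denominator = √(46·74·31·59) = √6225916 = 2495.1786
MCC = -44 / 2495.1786 = -0.018

-0.018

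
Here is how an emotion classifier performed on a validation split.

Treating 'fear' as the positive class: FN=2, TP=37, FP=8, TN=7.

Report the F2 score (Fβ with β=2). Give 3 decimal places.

Fβ = (1+β²)·TP / ((1+β²)·TP + β²·FN + FP), with β²=4
= 5·37 / (5·37 + 4·2 + 8) = 0.920

0.920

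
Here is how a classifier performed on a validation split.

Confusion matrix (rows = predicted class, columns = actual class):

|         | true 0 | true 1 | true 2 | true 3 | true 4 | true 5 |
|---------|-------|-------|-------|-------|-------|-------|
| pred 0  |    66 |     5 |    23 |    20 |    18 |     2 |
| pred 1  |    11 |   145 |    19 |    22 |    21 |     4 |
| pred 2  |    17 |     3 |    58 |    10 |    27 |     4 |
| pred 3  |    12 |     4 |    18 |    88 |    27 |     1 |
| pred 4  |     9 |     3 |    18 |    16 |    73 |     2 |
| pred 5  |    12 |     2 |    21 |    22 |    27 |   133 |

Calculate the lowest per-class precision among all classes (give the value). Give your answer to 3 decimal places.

Per-class precision (TP/(TP+FP)):
  0: TP=66, FP=5+23+20+18+2=68 → 66/134 = 0.4925
  1: TP=145, FP=11+19+22+21+4=77 → 145/222 = 0.6532
  2: TP=58, FP=17+3+10+27+4=61 → 58/119 = 0.4874
  3: TP=88, FP=12+4+18+27+1=62 → 88/150 = 0.5867
  4: TP=73, FP=9+3+18+16+2=48 → 73/121 = 0.6033
  5: TP=133, FP=12+2+21+22+27=84 → 133/217 = 0.6129
Lowest is class '2' with precision = 0.487.

0.487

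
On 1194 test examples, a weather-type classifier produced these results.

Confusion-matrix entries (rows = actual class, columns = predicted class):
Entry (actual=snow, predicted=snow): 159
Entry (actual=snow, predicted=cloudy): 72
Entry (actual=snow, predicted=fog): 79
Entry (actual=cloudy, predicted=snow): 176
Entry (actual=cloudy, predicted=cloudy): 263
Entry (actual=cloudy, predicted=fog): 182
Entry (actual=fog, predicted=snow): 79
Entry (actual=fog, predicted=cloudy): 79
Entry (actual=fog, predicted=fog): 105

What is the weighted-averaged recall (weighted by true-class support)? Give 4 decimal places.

Per-class recall (TP/(TP+FN)):
  snow: TP=159, FN=72+79=151 → 159/310 = 0.51290
  cloudy: TP=263, FN=176+182=358 → 263/621 = 0.42351
  fog: TP=105, FN=79+79=158 → 105/263 = 0.39924
Weighted-recall = Σ (supportᵢ/N)·recallᵢ with N=1194: (310/1194)·0.51290 + (621/1194)·0.42351 + (263/1194)·0.39924 = 0.4414

0.4414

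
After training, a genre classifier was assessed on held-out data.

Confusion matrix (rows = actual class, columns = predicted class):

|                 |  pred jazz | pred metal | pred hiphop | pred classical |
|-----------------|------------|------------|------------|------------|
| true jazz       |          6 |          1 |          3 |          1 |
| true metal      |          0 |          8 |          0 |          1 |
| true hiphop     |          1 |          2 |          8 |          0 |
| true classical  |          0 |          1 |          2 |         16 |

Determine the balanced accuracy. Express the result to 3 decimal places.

Balanced accuracy = mean of per-class recall.
  jazz: recall = 6/11 = 0.5455
  metal: recall = 8/9 = 0.8889
  hiphop: recall = 8/11 = 0.7273
  classical: recall = 16/19 = 0.8421
Mean = (0.5455 + 0.8889 + 0.7273 + 0.8421) / 4 = 0.751

0.751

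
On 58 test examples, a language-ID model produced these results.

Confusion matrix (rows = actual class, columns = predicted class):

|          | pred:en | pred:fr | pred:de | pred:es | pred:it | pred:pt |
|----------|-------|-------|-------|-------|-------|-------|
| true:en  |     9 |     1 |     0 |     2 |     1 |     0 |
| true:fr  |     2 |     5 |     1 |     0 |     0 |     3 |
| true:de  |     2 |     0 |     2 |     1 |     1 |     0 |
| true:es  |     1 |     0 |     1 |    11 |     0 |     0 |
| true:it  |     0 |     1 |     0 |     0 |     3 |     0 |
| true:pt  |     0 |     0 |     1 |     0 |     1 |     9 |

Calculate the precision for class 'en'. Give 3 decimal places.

0.643

One-vs-rest for 'en': TP = diagonal; FP = other classes predicted 'en'; FN = 'en' predicted as other.
precision = TP/(TP+FP).
en: TP=9, FP=2+2+1+0+0=5 → 9/14 = 0.6429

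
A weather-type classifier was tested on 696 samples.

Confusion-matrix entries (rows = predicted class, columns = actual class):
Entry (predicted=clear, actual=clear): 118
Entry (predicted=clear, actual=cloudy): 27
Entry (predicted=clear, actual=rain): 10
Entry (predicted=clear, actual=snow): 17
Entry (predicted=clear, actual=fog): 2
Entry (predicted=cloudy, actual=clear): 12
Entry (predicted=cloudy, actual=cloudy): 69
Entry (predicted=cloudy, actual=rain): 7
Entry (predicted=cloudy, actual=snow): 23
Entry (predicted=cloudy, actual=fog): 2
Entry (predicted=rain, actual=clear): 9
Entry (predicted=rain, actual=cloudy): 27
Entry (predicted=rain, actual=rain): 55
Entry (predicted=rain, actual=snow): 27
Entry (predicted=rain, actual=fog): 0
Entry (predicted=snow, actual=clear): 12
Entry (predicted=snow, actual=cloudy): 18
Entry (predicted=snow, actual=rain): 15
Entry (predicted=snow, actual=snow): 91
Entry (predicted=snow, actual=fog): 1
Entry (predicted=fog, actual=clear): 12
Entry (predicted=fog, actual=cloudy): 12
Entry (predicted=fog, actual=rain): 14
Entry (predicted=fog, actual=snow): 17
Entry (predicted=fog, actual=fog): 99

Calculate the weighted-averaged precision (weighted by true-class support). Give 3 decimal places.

Per-class precision (TP/(TP+FP)):
  clear: TP=118, FP=27+10+17+2=56 → 118/174 = 0.6782
  cloudy: TP=69, FP=12+7+23+2=44 → 69/113 = 0.6106
  rain: TP=55, FP=9+27+27+0=63 → 55/118 = 0.4661
  snow: TP=91, FP=12+18+15+1=46 → 91/137 = 0.6642
  fog: TP=99, FP=12+12+14+17=55 → 99/154 = 0.6429
Weighted-precision = Σ (supportᵢ/N)·precisionᵢ with N=696: (163/696)·0.6782 + (153/696)·0.6106 + (101/696)·0.4661 + (175/696)·0.6642 + (104/696)·0.6429 = 0.624

0.624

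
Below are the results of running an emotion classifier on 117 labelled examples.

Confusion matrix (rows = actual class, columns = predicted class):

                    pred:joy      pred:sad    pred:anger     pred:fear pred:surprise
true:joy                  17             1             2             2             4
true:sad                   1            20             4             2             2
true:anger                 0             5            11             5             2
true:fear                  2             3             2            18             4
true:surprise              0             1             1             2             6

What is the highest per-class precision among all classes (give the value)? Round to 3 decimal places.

0.850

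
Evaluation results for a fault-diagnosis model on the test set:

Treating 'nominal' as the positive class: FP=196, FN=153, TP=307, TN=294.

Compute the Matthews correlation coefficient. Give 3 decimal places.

0.268

MCC = (TP·TN − FP·FN) / √((TP+FP)(TP+FN)(TN+FP)(TN+FN))
Numerator = 307·294 − 196·153 = 60270
Denominator = √(503·460·490·447) = √50679161400 = 225120.3265
MCC = 60270 / 225120.3265 = 0.268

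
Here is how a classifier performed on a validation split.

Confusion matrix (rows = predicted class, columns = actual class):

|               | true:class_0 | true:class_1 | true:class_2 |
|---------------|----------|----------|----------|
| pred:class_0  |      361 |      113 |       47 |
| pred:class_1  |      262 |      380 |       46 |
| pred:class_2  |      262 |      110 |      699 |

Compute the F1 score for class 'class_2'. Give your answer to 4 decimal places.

0.7504

Take TP from the diagonal, FP from the rest of the 'class_2' prediction marginal, FN from the rest of the 'class_2' actual marginal.
F1 score = 2·TP/(2·TP+FP+FN).
class_2: TP=699, FP=262+110=372, FN=47+46=93 → 1398/1863 = 0.75040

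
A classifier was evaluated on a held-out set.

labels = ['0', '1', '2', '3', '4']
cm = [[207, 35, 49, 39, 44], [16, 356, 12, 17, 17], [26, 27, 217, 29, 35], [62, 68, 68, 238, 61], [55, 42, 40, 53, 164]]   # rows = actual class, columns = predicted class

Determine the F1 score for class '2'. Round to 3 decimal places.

Treat '2' as positive and all other classes as negative.
F1 score = 2·TP/(2·TP+FP+FN).
2: TP=217, FP=49+12+68+40=169, FN=26+27+29+35=117 → 434/720 = 0.6028

0.603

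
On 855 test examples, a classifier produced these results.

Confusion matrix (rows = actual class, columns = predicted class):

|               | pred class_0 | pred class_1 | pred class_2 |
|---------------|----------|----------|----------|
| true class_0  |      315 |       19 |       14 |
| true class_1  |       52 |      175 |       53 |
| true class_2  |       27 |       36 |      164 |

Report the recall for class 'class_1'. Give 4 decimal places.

0.6250

One-vs-rest for 'class_1': TP = diagonal; FP = other classes predicted 'class_1'; FN = 'class_1' predicted as other.
recall = TP/(TP+FN).
class_1: TP=175, FN=52+53=105 → 175/280 = 0.62500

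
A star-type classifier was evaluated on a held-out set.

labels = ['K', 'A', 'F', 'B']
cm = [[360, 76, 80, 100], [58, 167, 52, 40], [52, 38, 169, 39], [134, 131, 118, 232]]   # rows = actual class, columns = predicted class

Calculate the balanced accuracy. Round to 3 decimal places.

0.514

Balanced accuracy = mean of per-class recall.
  K: recall = 360/616 = 0.5844
  A: recall = 167/317 = 0.5268
  F: recall = 169/298 = 0.5671
  B: recall = 232/615 = 0.3772
Mean = (0.5844 + 0.5268 + 0.5671 + 0.3772) / 4 = 0.514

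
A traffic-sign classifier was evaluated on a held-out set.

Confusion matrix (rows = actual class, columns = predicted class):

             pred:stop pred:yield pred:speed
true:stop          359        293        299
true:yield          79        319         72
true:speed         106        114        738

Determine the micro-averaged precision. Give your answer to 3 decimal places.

0.595

Micro-averaging pools counts across classes: ΣTP=1416, ΣFP=963, ΣFN=963.
Micro-precision = TP/(TP+FP) on pooled counts = 0.595 (equals overall accuracy in single-label multiclass).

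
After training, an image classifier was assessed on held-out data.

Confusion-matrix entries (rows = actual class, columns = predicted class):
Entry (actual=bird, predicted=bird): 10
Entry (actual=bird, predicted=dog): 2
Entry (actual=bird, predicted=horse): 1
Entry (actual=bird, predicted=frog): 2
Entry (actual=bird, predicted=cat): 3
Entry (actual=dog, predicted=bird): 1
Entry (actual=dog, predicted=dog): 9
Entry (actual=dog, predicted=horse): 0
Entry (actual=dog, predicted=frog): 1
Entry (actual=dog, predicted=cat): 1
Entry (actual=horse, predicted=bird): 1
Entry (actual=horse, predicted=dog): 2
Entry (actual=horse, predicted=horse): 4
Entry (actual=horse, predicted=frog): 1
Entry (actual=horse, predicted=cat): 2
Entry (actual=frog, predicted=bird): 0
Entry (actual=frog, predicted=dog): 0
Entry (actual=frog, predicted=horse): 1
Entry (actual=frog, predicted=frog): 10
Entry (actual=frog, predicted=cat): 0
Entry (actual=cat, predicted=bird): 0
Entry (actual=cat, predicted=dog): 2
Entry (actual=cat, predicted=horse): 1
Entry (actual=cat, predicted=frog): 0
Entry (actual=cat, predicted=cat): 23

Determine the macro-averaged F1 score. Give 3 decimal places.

0.688

Per-class F1 score (2·TP/(2·TP+FP+FN)):
  bird: TP=10, FP=1+1+0+0=2, FN=2+1+2+3=8 → 20/30 = 0.6667
  dog: TP=9, FP=2+2+0+2=6, FN=1+0+1+1=3 → 18/27 = 0.6667
  horse: TP=4, FP=1+0+1+1=3, FN=1+2+1+2=6 → 8/17 = 0.4706
  frog: TP=10, FP=2+1+1+0=4, FN=0+0+1+0=1 → 20/25 = 0.8000
  cat: TP=23, FP=3+1+2+0=6, FN=0+2+1+0=3 → 46/55 = 0.8364
Macro-F1 score = mean = (0.6667 + 0.6667 + 0.4706 + 0.8000 + 0.8364) / 5 = 0.688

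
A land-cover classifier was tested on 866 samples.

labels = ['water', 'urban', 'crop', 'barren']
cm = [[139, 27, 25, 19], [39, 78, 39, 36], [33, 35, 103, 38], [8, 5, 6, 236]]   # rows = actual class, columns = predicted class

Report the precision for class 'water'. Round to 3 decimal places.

One-vs-rest for 'water': TP = diagonal; FP = other classes predicted 'water'; FN = 'water' predicted as other.
precision = TP/(TP+FP).
water: TP=139, FP=39+33+8=80 → 139/219 = 0.6347

0.635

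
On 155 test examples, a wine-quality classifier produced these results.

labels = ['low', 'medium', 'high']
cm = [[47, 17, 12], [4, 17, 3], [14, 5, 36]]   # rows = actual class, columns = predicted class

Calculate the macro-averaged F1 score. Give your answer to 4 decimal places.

0.6285

Per-class F1 score (2·TP/(2·TP+FP+FN)):
  low: TP=47, FP=4+14=18, FN=17+12=29 → 94/141 = 0.66667
  medium: TP=17, FP=17+5=22, FN=4+3=7 → 34/63 = 0.53968
  high: TP=36, FP=12+3=15, FN=14+5=19 → 72/106 = 0.67925
Macro-F1 score = mean = (0.66667 + 0.53968 + 0.67925) / 3 = 0.6285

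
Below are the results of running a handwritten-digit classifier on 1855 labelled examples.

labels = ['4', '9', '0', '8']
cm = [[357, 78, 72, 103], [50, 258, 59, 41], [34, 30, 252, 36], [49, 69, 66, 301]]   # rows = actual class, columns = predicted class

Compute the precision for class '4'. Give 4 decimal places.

0.7286

One-vs-rest for '4': TP = diagonal; FP = other classes predicted '4'; FN = '4' predicted as other.
precision = TP/(TP+FP).
4: TP=357, FP=50+34+49=133 → 357/490 = 0.72857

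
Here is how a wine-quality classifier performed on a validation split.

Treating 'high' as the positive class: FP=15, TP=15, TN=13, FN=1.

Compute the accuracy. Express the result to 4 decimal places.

0.6364

Accuracy = (TP+TN)/N = (15+13)/44 = 0.6364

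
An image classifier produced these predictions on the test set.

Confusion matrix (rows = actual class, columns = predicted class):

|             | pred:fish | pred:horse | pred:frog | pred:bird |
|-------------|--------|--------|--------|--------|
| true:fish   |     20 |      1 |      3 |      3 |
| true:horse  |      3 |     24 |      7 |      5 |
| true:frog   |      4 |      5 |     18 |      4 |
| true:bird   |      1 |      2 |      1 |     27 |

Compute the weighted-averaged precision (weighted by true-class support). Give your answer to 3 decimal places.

0.697

Per-class precision (TP/(TP+FP)):
  fish: TP=20, FP=3+4+1=8 → 20/28 = 0.7143
  horse: TP=24, FP=1+5+2=8 → 24/32 = 0.7500
  frog: TP=18, FP=3+7+1=11 → 18/29 = 0.6207
  bird: TP=27, FP=3+5+4=12 → 27/39 = 0.6923
Weighted-precision = Σ (supportᵢ/N)·precisionᵢ with N=128: (27/128)·0.7143 + (39/128)·0.7500 + (31/128)·0.6207 + (31/128)·0.6923 = 0.697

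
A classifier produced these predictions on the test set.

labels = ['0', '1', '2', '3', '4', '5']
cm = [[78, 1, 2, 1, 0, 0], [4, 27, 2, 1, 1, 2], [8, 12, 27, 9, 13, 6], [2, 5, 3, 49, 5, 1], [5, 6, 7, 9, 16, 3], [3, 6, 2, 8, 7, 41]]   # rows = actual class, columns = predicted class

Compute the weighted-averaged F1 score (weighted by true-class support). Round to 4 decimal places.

0.6270

Per-class F1 score (2·TP/(2·TP+FP+FN)):
  0: TP=78, FP=4+8+2+5+3=22, FN=1+2+1+0+0=4 → 156/182 = 0.85714
  1: TP=27, FP=1+12+5+6+6=30, FN=4+2+1+1+2=10 → 54/94 = 0.57447
  2: TP=27, FP=2+2+3+7+2=16, FN=8+12+9+13+6=48 → 54/118 = 0.45763
  3: TP=49, FP=1+1+9+9+8=28, FN=2+5+3+5+1=16 → 98/142 = 0.69014
  4: TP=16, FP=0+1+13+5+7=26, FN=5+6+7+9+3=30 → 32/88 = 0.36364
  5: TP=41, FP=0+2+6+1+3=12, FN=3+6+2+8+7=26 → 82/120 = 0.68333
Weighted-F1 score = Σ (supportᵢ/N)·F1 scoreᵢ with N=372: (82/372)·0.85714 + (37/372)·0.57447 + (75/372)·0.45763 + (65/372)·0.69014 + (46/372)·0.36364 + (67/372)·0.68333 = 0.6270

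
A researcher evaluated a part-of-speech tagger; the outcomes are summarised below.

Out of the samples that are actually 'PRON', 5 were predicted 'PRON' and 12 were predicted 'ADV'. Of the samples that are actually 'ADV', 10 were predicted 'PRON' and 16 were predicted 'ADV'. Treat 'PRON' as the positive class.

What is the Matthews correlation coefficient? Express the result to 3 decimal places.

MCC = (TP·TN − FP·FN) / √((TP+FP)(TP+FN)(TN+FP)(TN+FN))
Numerator = 5·16 − 10·12 = -40
Denominator = √(15·17·26·28) = √185640 = 430.8596
MCC = -40 / 430.8596 = -0.093

-0.093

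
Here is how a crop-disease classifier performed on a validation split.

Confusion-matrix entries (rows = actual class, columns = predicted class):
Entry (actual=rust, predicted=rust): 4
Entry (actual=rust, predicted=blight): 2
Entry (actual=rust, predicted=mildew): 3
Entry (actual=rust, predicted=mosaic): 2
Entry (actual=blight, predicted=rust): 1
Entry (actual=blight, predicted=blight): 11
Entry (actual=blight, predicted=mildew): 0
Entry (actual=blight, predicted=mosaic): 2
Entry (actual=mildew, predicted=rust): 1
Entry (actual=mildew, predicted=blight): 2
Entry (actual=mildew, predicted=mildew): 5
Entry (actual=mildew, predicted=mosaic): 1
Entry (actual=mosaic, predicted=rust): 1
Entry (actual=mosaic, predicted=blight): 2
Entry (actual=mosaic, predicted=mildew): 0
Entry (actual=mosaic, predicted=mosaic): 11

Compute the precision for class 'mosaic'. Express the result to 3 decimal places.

precision = TP/(TP+FP).
mosaic: TP=11, FP=2+2+1=5 → 11/16 = 0.6875

0.688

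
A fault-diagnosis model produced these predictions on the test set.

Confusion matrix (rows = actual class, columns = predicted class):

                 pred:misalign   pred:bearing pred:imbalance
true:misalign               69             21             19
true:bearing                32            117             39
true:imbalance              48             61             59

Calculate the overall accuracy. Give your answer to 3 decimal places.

0.527

Accuracy = trace / total = (69+117+59=245) / 465 = 245/465 = 0.527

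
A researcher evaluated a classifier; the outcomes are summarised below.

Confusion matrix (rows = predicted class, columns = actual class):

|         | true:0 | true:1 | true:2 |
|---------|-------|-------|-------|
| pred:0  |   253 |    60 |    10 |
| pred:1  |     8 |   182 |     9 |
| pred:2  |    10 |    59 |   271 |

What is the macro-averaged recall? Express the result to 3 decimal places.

0.824

Per-class recall (TP/(TP+FN)):
  0: TP=253, FN=8+10=18 → 253/271 = 0.9336
  1: TP=182, FN=60+59=119 → 182/301 = 0.6047
  2: TP=271, FN=10+9=19 → 271/290 = 0.9345
Macro-recall = mean = (0.9336 + 0.6047 + 0.9345) / 3 = 0.824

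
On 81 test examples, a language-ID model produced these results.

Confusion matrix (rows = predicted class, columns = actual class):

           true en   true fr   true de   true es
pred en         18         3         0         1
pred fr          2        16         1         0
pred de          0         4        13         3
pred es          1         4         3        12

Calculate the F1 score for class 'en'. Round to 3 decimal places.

0.837

Take TP from the diagonal, FP from the rest of the 'en' prediction marginal, FN from the rest of the 'en' actual marginal.
F1 score = 2·TP/(2·TP+FP+FN).
en: TP=18, FP=3+0+1=4, FN=2+0+1=3 → 36/43 = 0.8372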